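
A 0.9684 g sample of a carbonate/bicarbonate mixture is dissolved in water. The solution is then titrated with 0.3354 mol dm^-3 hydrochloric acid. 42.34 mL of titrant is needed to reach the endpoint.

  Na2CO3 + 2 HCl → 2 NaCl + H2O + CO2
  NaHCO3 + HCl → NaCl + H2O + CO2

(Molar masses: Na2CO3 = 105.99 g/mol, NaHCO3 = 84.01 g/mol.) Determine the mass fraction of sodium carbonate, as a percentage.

n(HCl) = 0.04234 × 0.3354 = 0.01420 mol
Let x = n(Na2CO3), y = n(NaHCO3).
Titrant: 2x + 1y = 0.01420;  mass: 105.99x + 84.01y = 0.9684
Solving, x = 3.621 × 10^-3 mol, y = 6.959 × 10^-3 mol
mass of Na2CO3 = 3.621 × 10^-3 × 105.99 = 0.3838 g
% Na2CO3 = 0.3838 / 0.9684 × 100 = 39.63 %

39.63 %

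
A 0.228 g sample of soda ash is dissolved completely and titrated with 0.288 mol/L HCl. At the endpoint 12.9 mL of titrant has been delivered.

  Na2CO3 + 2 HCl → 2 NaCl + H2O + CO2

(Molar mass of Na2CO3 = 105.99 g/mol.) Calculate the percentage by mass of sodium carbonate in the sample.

86.4 %

n(HCl) = 0.0129 L × 0.288 mol/L = 3.72 × 10^-3 mol
From the 1:2 ratio, n(Na2CO3) = 1/2 × 3.72 × 10^-3 = 1.86 × 10^-3 mol
mass of Na2CO3 = 1.86 × 10^-3 × 105.99 g/mol = 0.197 g
% Na2CO3 = 0.197 / 0.228 × 100 = 86.4 %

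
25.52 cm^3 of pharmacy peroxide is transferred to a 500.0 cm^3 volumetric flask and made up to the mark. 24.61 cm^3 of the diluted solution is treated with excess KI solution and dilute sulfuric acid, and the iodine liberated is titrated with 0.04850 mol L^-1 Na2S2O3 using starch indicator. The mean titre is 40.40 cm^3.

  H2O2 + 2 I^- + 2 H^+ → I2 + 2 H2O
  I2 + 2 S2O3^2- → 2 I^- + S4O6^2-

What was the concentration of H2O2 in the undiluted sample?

0.7800 mol/L

n(S2O3^2-) = 0.04040 × 0.04850 = 1.959 × 10^-3 mol
n(I2) = n(S2O3^2-)/2 = 9.797 × 10^-4 mol
n(H2O2) in the aliquot = 9.797 × 10^-4 mol (1:1 ratio)
[H2O2]_dilute = 9.797 × 10^-4 / 0.02461 = 0.03981 mol/L
[H2O2]_original = 0.03981 × 500.0/25.52 = 0.7800 mol/L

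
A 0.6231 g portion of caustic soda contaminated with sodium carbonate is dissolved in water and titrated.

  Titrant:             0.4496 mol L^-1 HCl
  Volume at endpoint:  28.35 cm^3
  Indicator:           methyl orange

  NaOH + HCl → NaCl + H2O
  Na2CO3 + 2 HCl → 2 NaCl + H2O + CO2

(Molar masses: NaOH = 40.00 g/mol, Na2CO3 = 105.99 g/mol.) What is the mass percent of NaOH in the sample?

25.88 %

n(HCl) = 0.02835 × 0.4496 = 0.01275 mol
Let x = n(NaOH), y = n(Na2CO3).
Titrant: 1x + 2y = 0.01275;  mass: 40.00x + 105.99y = 0.6231
Solving, x = 4.031 × 10^-3 mol, y = 4.358 × 10^-3 mol
mass of NaOH = 4.031 × 10^-3 × 40.00 = 0.1612 g
% NaOH = 0.1612 / 0.6231 × 100 = 25.88 %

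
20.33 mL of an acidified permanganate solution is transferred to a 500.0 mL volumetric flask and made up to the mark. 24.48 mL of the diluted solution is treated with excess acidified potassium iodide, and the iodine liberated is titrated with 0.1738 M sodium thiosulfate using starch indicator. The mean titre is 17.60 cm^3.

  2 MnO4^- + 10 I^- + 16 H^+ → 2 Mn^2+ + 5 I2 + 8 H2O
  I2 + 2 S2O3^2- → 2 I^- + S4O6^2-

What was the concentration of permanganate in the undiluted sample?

0.6146 M

n(S2O3^2-) = 0.01760 × 0.1738 = 3.059 × 10^-3 mol
n(I2) = n(S2O3^2-)/2 = 1.529 × 10^-3 mol
From the 2:5 ratio, n(MnO4^-) in the aliquot = 2/5 × 1.529 × 10^-3 = 6.118 × 10^-4 mol
[MnO4^-]_dilute = 6.118 × 10^-4 / 0.02448 = 0.02499 mol/L
[MnO4^-]_original = 0.02499 × 500.0/20.33 = 0.6146 mol/L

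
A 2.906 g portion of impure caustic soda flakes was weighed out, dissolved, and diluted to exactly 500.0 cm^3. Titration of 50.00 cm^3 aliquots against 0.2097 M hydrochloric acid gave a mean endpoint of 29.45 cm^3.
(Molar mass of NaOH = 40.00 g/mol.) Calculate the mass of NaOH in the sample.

NaOH + HCl → NaCl + H2O
n(HCl) per titration = 0.02945 × 0.2097 = 6.176 × 10^-3 mol
n(NaOH) in each aliquot = 6.176 × 10^-3 mol (1:1 ratio)
n(NaOH) in the whole flask = 6.176 × 10^-3 × 500.0/50.00 = 0.06176 mol
mass of NaOH = 0.06176 × 40.00 = 2.470 g

2.470 g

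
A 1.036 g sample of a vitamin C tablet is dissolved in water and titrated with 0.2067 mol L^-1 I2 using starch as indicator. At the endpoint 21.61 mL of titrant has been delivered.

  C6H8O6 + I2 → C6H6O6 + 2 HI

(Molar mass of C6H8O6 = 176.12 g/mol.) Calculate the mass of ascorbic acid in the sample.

0.7867 g

n(I2) = 0.02161 L × 0.2067 mol/L = 4.467 × 10^-3 mol
n(C6H8O6) = 4.467 × 10^-3 mol (1:1 ratio)
mass of C6H8O6 = 4.467 × 10^-3 × 176.12 g/mol = 0.7867 g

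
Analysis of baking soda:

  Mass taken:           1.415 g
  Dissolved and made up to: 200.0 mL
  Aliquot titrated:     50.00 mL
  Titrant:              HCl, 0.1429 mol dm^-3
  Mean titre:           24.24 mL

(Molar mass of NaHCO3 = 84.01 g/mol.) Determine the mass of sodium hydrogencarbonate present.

1.164 g

NaHCO3 + HCl → NaCl + H2O + CO2
n(HCl) per titration = 0.02424 × 0.1429 = 3.464 × 10^-3 mol
n(NaHCO3) in each aliquot = 3.464 × 10^-3 mol (1:1 ratio)
n(NaHCO3) in the whole flask = 3.464 × 10^-3 × 200.0/50.00 = 0.01386 mol
mass of NaHCO3 = 0.01386 × 84.01 = 1.164 g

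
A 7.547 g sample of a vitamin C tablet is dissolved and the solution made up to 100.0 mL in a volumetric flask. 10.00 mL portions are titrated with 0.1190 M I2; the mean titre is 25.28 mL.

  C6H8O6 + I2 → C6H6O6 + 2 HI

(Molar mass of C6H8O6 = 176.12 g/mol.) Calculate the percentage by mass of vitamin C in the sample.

70.20 %

n(I2) per titration = 0.02528 × 0.1190 = 3.008 × 10^-3 mol
n(C6H8O6) in each aliquot = 3.008 × 10^-3 mol (1:1 ratio)
n(C6H8O6) in the whole flask = 3.008 × 10^-3 × 100.0/10.00 = 0.03008 mol
mass of C6H8O6 = 0.03008 × 176.12 = 5.298 g
% C6H8O6 = 5.298 / 7.547 × 100 = 70.20 %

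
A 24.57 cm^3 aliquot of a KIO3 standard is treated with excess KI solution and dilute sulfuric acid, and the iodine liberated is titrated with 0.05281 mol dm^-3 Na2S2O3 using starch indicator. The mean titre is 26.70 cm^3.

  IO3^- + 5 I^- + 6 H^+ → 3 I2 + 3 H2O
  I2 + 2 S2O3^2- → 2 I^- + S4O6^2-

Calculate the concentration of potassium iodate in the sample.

n(S2O3^2-) = 0.02670 × 0.05281 = 1.410 × 10^-3 mol
n(I2) = n(S2O3^2-)/2 = 7.050 × 10^-4 mol
From the 1:3 ratio, n(IO3^-) in the aliquot = 1/3 × 7.050 × 10^-4 = 2.350 × 10^-4 mol
[IO3^-] = 2.350 × 10^-4 / 0.02457 = 0.009565 mol/L

0.009565 mol/L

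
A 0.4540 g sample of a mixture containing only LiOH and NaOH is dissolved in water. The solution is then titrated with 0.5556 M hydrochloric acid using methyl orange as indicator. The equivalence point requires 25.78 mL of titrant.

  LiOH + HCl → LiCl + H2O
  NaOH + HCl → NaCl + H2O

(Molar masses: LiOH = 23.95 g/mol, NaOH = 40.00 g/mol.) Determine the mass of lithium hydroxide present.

n(HCl) = 0.02578 × 0.5556 = 0.01432 mol
Let x = n(LiOH), y = n(NaOH).
Titrant: 1x + 1y = 0.01432;  mass: 23.95x + 40.00y = 0.4540
Solving, x = 7.410 × 10^-3 mol, y = 6.913 × 10^-3 mol
mass of LiOH = 7.410 × 10^-3 × 23.95 = 0.1775 g

0.1775 g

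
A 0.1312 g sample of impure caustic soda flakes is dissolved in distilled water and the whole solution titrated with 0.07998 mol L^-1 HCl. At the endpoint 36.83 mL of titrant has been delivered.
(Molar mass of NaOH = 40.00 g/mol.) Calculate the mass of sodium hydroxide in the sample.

0.1178 g

NaOH + HCl → NaCl + H2O
n(HCl) = 0.03683 L × 0.07998 mol/L = 2.946 × 10^-3 mol
n(NaOH) = 2.946 × 10^-3 mol (1:1 ratio)
mass of NaOH = 2.946 × 10^-3 × 40.00 g/mol = 0.1178 g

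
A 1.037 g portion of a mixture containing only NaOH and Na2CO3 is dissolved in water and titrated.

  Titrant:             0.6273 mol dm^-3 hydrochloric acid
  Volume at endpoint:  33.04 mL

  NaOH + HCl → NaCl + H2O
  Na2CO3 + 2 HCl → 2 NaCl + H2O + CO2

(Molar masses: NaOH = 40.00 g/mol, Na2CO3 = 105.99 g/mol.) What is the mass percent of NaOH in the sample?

18.22 %

n(HCl) = 0.03304 × 0.6273 = 0.02073 mol
Let x = n(NaOH), y = n(Na2CO3).
Titrant: 1x + 2y = 0.02073;  mass: 40.00x + 105.99y = 1.037
Solving, x = 4.723 × 10^-3 mol, y = 8.002 × 10^-3 mol
mass of NaOH = 4.723 × 10^-3 × 40.00 = 0.1889 g
% NaOH = 0.1889 / 1.037 × 100 = 18.22 %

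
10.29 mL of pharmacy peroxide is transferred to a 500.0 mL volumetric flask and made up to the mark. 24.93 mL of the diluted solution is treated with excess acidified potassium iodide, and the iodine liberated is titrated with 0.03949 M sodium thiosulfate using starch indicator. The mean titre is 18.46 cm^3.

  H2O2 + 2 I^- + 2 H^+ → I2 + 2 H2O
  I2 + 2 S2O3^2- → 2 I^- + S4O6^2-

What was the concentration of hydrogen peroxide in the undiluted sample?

n(S2O3^2-) = 0.01846 × 0.03949 = 7.290 × 10^-4 mol
n(I2) = n(S2O3^2-)/2 = 3.645 × 10^-4 mol
n(H2O2) in the aliquot = 3.645 × 10^-4 mol (1:1 ratio)
[H2O2]_dilute = 3.645 × 10^-4 / 0.02493 = 0.01462 mol/L
[H2O2]_original = 0.01462 × 500.0/10.29 = 0.7104 mol/L

0.7104 M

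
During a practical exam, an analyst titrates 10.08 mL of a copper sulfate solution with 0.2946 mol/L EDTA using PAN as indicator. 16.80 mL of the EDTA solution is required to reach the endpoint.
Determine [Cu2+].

0.4910 mol/L

Cu^2+ + EDTA^4- → [Cu(EDTA)]^2-
n(EDTA) = 0.01680 L × 0.2946 mol/L = 4.949 × 10^-3 mol
n(Cu2+) = 4.949 × 10^-3 mol (1:1 mole ratio)
[Cu2+] = 4.949 × 10^-3 mol / 0.01008 L = 0.4910 mol/L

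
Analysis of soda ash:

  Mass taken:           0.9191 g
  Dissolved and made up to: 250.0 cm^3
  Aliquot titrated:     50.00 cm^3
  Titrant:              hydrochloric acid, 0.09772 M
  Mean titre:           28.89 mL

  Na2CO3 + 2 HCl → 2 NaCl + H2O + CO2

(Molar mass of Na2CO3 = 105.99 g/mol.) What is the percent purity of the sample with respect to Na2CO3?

n(HCl) per titration = 0.02889 × 0.09772 = 2.823 × 10^-3 mol
From the 1:2 ratio, n(Na2CO3) in each aliquot = 1/2 × 2.823 × 10^-3 = 1.412 × 10^-3 mol
n(Na2CO3) in the whole flask = 1.412 × 10^-3 × 250.0/50.00 = 7.058 × 10^-3 mol
mass of Na2CO3 = 7.058 × 10^-3 × 105.99 = 0.7481 g
% Na2CO3 = 0.7481 / 0.9191 × 100 = 81.39 %

81.39 %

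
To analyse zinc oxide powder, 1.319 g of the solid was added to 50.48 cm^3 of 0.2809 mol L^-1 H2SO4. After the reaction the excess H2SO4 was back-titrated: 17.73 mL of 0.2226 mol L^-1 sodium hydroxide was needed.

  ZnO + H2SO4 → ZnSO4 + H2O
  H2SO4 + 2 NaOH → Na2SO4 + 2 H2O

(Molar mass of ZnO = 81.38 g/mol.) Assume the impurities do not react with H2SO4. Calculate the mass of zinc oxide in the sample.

0.9934 g

n(H2SO4) added = 0.05048 × 0.2809 = 0.01418 mol
n(NaOH) used in back-titration = 0.01773 × 0.2226 = 3.947 × 10^-3 mol
From the 1:2 ratio, n(H2SO4) left over = 1/2 × 3.947 × 10^-3 = 1.973 × 10^-3 mol
n(H2SO4) consumed by analyte = 0.01418 − 1.973 × 10^-3 = 0.01221 mol
n(ZnO) = 0.01221 mol (1:1 ratio)
mass of ZnO = 0.01221 × 81.38 = 0.9934 g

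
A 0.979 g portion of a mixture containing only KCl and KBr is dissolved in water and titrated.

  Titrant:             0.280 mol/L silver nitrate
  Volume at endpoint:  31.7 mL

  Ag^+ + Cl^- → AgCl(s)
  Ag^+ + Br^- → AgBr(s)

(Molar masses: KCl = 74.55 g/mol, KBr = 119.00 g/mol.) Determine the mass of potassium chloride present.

n(AgNO3) = 0.0317 × 0.280 = 8.88 × 10^-3 mol
Let x = n(KCl), y = n(KBr).
Titrant: 1x + 1y = 8.88 × 10^-3;  mass: 74.55x + 119.00y = 0.979
Solving, x = 1.74 × 10^-3 mol, y = 7.14 × 10^-3 mol
mass of KCl = 1.74 × 10^-3 × 74.55 = 0.130 g

0.130 g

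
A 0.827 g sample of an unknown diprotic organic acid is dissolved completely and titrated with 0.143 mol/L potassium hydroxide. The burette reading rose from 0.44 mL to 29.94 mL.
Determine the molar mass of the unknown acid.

n(KOH) = 0.0295 L × 0.143 mol/L = 4.22 × 10^-3 mol
From the 1:2 ratio, n(H2A) = 1/2 × 4.22 × 10^-3 = 2.11 × 10^-3 mol
M = m / n = 0.827 g / 2.11 × 10^-3 mol = 392 g/mol

392 g/mol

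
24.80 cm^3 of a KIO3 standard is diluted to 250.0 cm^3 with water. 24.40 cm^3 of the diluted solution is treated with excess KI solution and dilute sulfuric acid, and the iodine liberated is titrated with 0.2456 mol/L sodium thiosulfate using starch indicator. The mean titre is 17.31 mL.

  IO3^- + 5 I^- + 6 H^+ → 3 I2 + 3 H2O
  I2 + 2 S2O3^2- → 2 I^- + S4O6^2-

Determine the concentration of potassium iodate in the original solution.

n(S2O3^2-) = 0.01731 × 0.2456 = 4.251 × 10^-3 mol
n(I2) = n(S2O3^2-)/2 = 2.126 × 10^-3 mol
From the 1:3 ratio, n(IO3^-) in the aliquot = 1/3 × 2.126 × 10^-3 = 7.086 × 10^-4 mol
[IO3^-]_dilute = 7.086 × 10^-4 / 0.02440 = 0.02904 mol/L
[IO3^-]_original = 0.02904 × 250.0/24.80 = 0.2927 mol/L

0.2927 mol/L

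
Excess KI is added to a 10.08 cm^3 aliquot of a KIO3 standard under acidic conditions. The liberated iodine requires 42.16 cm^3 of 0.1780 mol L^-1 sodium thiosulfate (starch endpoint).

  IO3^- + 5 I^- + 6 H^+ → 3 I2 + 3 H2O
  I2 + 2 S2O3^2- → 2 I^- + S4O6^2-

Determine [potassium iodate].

0.1241 mol/L

n(S2O3^2-) = 0.04216 × 0.1780 = 7.504 × 10^-3 mol
n(I2) = n(S2O3^2-)/2 = 3.752 × 10^-3 mol
From the 1:3 ratio, n(IO3^-) in the aliquot = 1/3 × 3.752 × 10^-3 = 1.251 × 10^-3 mol
[IO3^-] = 1.251 × 10^-3 / 0.01008 = 0.1241 mol/L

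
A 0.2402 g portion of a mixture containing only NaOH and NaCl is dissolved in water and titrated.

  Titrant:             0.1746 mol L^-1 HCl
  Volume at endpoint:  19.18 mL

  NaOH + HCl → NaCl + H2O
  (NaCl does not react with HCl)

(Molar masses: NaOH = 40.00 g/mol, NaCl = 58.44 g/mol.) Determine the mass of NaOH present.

n(HCl) = 0.01918 × 0.1746 = 3.349 × 10^-3 mol
Let x = n(NaOH), y = n(NaCl).
Titrant: 1x = 3.349 × 10^-3;  mass: 40.00x + 58.44y = 0.2402
Solving, x = 3.349 × 10^-3 mol, y = 1.818 × 10^-3 mol
mass of NaOH = 3.349 × 10^-3 × 40.00 = 0.1340 g

0.1340 g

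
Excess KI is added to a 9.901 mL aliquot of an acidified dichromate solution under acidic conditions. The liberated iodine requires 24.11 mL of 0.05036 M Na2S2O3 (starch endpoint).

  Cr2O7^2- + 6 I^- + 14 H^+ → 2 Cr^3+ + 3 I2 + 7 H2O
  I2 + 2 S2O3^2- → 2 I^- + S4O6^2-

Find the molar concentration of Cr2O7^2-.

n(S2O3^2-) = 0.02411 × 0.05036 = 1.214 × 10^-3 mol
n(I2) = n(S2O3^2-)/2 = 6.071 × 10^-4 mol
From the 1:3 ratio, n(Cr2O7^2-) in the aliquot = 1/3 × 6.071 × 10^-4 = 2.024 × 10^-4 mol
[Cr2O7^2-] = 2.024 × 10^-4 / 0.009901 = 0.02044 mol/L

0.02044 M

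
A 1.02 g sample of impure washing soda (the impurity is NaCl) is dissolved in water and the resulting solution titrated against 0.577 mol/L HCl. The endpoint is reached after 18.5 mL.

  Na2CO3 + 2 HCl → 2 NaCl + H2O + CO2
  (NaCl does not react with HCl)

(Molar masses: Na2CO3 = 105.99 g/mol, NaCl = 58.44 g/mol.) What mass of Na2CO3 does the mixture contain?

0.566 g

n(HCl) = 0.0185 × 0.577 = 0.0107 mol
Let x = n(Na2CO3), y = n(NaCl).
Titrant: 2x = 0.0107;  mass: 105.99x + 58.44y = 1.02
Solving, x = 5.34 × 10^-3 mol, y = 7.77 × 10^-3 mol
mass of Na2CO3 = 5.34 × 10^-3 × 105.99 = 0.566 g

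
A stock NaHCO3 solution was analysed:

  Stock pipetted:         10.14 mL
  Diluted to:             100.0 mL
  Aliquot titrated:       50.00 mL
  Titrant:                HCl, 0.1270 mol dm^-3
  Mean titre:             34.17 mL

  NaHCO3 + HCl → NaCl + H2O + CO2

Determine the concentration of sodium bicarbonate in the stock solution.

n(HCl) = 0.03417 × 0.1270 = 4.340 × 10^-3 mol
n(NaHCO3) in the aliquot = 4.340 × 10^-3 mol (1:1 ratio)
[NaHCO3]_dilute = 4.340 × 10^-3 / 0.05000 = 0.08679 mol/L
Dilution factor = 100.0 / 10.14 = 9.862
[NaHCO3]_stock = 0.08679 × 9.862 = 0.8559 mol/L

0.8559 mol/L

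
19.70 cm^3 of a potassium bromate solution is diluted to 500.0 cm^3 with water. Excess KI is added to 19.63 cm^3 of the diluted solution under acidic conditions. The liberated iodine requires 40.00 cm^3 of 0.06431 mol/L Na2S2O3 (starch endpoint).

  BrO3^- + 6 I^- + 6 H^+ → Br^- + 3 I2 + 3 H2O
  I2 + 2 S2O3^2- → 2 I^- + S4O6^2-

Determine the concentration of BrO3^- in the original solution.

n(S2O3^2-) = 0.04000 × 0.06431 = 2.572 × 10^-3 mol
n(I2) = n(S2O3^2-)/2 = 1.286 × 10^-3 mol
From the 1:3 ratio, n(BrO3^-) in the aliquot = 1/3 × 1.286 × 10^-3 = 4.287 × 10^-4 mol
[BrO3^-]_dilute = 4.287 × 10^-4 / 0.01963 = 0.02184 mol/L
[BrO3^-]_original = 0.02184 × 500.0/19.70 = 0.5543 mol/L

0.5543 mol/L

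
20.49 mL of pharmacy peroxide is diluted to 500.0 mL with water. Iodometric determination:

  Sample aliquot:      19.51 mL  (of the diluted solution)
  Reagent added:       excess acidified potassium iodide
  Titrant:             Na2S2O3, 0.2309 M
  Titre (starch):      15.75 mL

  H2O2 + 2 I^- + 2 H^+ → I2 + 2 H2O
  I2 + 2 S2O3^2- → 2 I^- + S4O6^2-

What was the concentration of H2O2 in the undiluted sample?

2.274 M

n(S2O3^2-) = 0.01575 × 0.2309 = 3.637 × 10^-3 mol
n(I2) = n(S2O3^2-)/2 = 1.818 × 10^-3 mol
n(H2O2) in the aliquot = 1.818 × 10^-3 mol (1:1 ratio)
[H2O2]_dilute = 1.818 × 10^-3 / 0.01951 = 0.09320 mol/L
[H2O2]_original = 0.09320 × 500.0/20.49 = 2.274 mol/L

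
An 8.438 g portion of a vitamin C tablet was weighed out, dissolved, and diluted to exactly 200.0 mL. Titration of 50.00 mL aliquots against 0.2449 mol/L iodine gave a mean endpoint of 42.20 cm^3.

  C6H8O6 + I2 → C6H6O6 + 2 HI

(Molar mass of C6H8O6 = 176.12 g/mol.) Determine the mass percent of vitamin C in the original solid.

n(I2) per titration = 0.04220 × 0.2449 = 0.01033 mol
n(C6H8O6) in each aliquot = 0.01033 mol (1:1 ratio)
n(C6H8O6) in the whole flask = 0.01033 × 200.0/50.00 = 0.04134 mol
mass of C6H8O6 = 0.04134 × 176.12 = 7.281 g
% C6H8O6 = 7.281 / 8.438 × 100 = 86.28 %

86.28 %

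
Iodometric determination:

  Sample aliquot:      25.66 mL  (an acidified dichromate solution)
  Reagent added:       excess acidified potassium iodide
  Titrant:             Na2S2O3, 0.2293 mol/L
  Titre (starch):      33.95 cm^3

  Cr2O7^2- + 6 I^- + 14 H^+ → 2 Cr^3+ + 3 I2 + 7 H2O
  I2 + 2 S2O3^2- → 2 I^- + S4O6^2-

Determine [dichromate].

n(S2O3^2-) = 0.03395 × 0.2293 = 7.785 × 10^-3 mol
n(I2) = n(S2O3^2-)/2 = 3.892 × 10^-3 mol
From the 1:3 ratio, n(Cr2O7^2-) in the aliquot = 1/3 × 3.892 × 10^-3 = 1.297 × 10^-3 mol
[Cr2O7^2-] = 1.297 × 10^-3 / 0.02566 = 0.05056 mol/L

0.05056 mol/L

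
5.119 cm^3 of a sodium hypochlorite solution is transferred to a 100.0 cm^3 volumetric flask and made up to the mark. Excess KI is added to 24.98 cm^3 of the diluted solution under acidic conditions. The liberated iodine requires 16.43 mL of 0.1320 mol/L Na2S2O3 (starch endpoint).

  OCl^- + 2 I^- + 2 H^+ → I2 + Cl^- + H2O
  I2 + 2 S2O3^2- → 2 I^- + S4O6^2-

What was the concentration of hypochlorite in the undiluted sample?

n(S2O3^2-) = 0.01643 × 0.1320 = 2.169 × 10^-3 mol
n(I2) = n(S2O3^2-)/2 = 1.084 × 10^-3 mol
n(OCl^-) in the aliquot = 1.084 × 10^-3 mol (1:1 ratio)
[OCl^-]_dilute = 1.084 × 10^-3 / 0.02498 = 0.04341 mol/L
[OCl^-]_original = 0.04341 × 100.0/5.119 = 0.8480 mol/L

0.8480 mol/L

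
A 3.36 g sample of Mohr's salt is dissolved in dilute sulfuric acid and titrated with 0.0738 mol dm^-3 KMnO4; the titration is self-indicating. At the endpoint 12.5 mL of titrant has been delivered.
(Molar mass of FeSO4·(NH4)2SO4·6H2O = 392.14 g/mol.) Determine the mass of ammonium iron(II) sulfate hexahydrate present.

1.81 g

MnO4^- + 5 Fe^2+ + 8 H^+ → Mn^2+ + 5 Fe^3+ + 4 H2O
n(KMnO4) = 0.0125 L × 0.0738 mol/L = 9.23 × 10^-4 mol
From the 5:1 ratio, n(FeSO4·(NH4)2SO4·6H2O) = 5/1 × 9.23 × 10^-4 = 4.61 × 10^-3 mol
mass of FeSO4·(NH4)2SO4·6H2O = 4.61 × 10^-3 × 392.14 g/mol = 1.81 g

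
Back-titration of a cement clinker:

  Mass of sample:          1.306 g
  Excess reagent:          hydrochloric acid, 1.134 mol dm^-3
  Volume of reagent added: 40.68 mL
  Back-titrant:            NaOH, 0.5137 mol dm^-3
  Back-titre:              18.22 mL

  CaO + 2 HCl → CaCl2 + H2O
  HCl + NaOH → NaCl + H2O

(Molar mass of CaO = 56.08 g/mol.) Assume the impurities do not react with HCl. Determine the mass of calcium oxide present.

1.031 g

n(HCl) added = 0.04068 × 1.134 = 0.04613 mol
n(NaOH) used in back-titration = 0.01822 × 0.5137 = 9.360 × 10^-3 mol
n(HCl) left over = 9.360 × 10^-3 mol (1:1 ratio)
n(HCl) consumed by analyte = 0.04613 − 9.360 × 10^-3 = 0.03677 mol
From the 1:2 ratio, n(CaO) = 1/2 × 0.03677 = 0.01839 mol
mass of CaO = 0.01839 × 56.08 = 1.031 g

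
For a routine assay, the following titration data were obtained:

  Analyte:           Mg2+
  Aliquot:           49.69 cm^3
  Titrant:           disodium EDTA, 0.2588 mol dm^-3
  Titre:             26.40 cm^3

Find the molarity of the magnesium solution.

0.1375 mol/L

Mg^2+ + EDTA^4- → [Mg(EDTA)]^2-
n(EDTA) = 0.02640 L × 0.2588 mol/L = 6.832 × 10^-3 mol
n(Mg2+) = 6.832 × 10^-3 mol (1:1 mole ratio)
[Mg2+] = 6.832 × 10^-3 mol / 0.04969 L = 0.1375 mol/L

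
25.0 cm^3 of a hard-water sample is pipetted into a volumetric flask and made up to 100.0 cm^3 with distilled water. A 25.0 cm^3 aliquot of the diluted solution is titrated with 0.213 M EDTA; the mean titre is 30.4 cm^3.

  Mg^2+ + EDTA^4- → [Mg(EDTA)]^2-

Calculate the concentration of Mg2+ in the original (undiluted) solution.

n(EDTA) = 0.0304 × 0.213 = 6.48 × 10^-3 mol
n(Mg2+) in the aliquot = 6.48 × 10^-3 mol (1:1 ratio)
[Mg2+]_dilute = 6.48 × 10^-3 / 0.0250 = 0.259 mol/L
Dilution factor = 100.0 / 25.0 = 4.000
[Mg2+]_stock = 0.259 × 4.000 = 1.04 mol/L

1.04 M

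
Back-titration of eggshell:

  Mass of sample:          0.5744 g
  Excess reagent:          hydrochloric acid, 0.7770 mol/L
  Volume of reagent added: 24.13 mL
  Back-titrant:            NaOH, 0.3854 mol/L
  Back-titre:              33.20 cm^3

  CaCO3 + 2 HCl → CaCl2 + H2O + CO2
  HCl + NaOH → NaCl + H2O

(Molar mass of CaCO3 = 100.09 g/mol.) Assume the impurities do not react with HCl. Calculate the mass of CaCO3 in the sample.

n(HCl) added = 0.02413 × 0.7770 = 0.01875 mol
n(NaOH) used in back-titration = 0.03320 × 0.3854 = 0.01280 mol
n(HCl) left over = 0.01280 mol (1:1 ratio)
n(HCl) consumed by analyte = 0.01875 − 0.01280 = 5.954 × 10^-3 mol
From the 1:2 ratio, n(CaCO3) = 1/2 × 5.954 × 10^-3 = 2.977 × 10^-3 mol
mass of CaCO3 = 2.977 × 10^-3 × 100.09 = 0.2980 g

0.2980 g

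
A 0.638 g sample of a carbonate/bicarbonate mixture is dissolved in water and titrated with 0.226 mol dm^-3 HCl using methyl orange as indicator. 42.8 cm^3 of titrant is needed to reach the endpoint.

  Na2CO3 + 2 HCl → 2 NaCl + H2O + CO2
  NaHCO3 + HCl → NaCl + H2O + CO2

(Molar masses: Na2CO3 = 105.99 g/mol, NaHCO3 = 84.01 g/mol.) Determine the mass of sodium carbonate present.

n(HCl) = 0.0428 × 0.226 = 9.67 × 10^-3 mol
Let x = n(Na2CO3), y = n(NaHCO3).
Titrant: 2x + 1y = 9.67 × 10^-3;  mass: 105.99x + 84.01y = 0.638
Solving, x = 2.81 × 10^-3 mol, y = 4.04 × 10^-3 mol
mass of Na2CO3 = 2.81 × 10^-3 × 105.99 = 0.298 g

0.298 g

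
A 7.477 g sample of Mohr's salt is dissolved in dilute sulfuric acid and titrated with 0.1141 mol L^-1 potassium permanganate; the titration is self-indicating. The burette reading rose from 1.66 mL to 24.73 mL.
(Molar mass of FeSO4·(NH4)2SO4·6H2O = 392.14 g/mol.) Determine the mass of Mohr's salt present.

MnO4^- + 5 Fe^2+ + 8 H^+ → Mn^2+ + 5 Fe^3+ + 4 H2O
n(KMnO4) = 0.02307 L × 0.1141 mol/L = 2.632 × 10^-3 mol
From the 5:1 ratio, n(FeSO4·(NH4)2SO4·6H2O) = 5/1 × 2.632 × 10^-3 = 0.01316 mol
mass of FeSO4·(NH4)2SO4·6H2O = 0.01316 × 392.14 g/mol = 5.161 g

5.161 g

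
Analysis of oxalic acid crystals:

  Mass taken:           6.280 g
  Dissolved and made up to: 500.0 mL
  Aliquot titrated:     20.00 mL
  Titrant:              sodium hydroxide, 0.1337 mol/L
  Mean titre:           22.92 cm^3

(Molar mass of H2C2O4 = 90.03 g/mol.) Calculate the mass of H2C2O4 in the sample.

3.449 g

H2C2O4 + 2 NaOH → Na2C2O4 + 2 H2O
n(NaOH) per titration = 0.02292 × 0.1337 = 3.064 × 10^-3 mol
From the 1:2 ratio, n(H2C2O4) in each aliquot = 1/2 × 3.064 × 10^-3 = 1.532 × 10^-3 mol
n(H2C2O4) in the whole flask = 1.532 × 10^-3 × 500.0/20.00 = 0.03831 mol
mass of H2C2O4 = 0.03831 × 90.03 = 3.449 g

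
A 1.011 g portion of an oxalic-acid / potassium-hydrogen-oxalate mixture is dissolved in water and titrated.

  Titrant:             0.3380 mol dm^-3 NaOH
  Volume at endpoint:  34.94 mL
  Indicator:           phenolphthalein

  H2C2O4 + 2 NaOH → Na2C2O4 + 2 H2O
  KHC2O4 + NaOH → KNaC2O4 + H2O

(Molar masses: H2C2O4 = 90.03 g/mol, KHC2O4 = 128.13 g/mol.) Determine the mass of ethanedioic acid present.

n(NaOH) = 0.03494 × 0.3380 = 0.01181 mol
Let x = n(H2C2O4), y = n(KHC2O4).
Titrant: 2x + 1y = 0.01181;  mass: 90.03x + 128.13y = 1.011
Solving, x = 3.021 × 10^-3 mol, y = 5.768 × 10^-3 mol
mass of H2C2O4 = 3.021 × 10^-3 × 90.03 = 0.2720 g

0.2720 g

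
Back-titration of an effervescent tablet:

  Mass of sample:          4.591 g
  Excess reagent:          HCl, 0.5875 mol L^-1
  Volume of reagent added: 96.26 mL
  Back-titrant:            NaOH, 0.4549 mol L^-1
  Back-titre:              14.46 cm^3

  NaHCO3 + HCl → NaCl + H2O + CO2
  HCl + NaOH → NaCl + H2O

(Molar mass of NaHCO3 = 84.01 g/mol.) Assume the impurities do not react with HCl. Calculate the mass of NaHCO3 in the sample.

n(HCl) added = 0.09626 × 0.5875 = 0.05655 mol
n(NaOH) used in back-titration = 0.01446 × 0.4549 = 6.578 × 10^-3 mol
n(HCl) left over = 6.578 × 10^-3 mol (1:1 ratio)
n(HCl) consumed by analyte = 0.05655 − 6.578 × 10^-3 = 0.04997 mol
n(NaHCO3) = 0.04997 mol (1:1 ratio)
mass of NaHCO3 = 0.04997 × 84.01 = 4.198 g

4.198 g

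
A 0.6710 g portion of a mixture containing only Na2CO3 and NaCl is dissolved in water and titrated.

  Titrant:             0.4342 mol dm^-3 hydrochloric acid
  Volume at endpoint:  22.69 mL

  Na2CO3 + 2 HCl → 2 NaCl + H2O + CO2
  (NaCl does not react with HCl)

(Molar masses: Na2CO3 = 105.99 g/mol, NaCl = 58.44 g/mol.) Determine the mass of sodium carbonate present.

0.5221 g

n(HCl) = 0.02269 × 0.4342 = 9.852 × 10^-3 mol
Let x = n(Na2CO3), y = n(NaCl).
Titrant: 2x = 9.852 × 10^-3;  mass: 105.99x + 58.44y = 0.6710
Solving, x = 4.926 × 10^-3 mol, y = 2.548 × 10^-3 mol
mass of Na2CO3 = 4.926 × 10^-3 × 105.99 = 0.5221 g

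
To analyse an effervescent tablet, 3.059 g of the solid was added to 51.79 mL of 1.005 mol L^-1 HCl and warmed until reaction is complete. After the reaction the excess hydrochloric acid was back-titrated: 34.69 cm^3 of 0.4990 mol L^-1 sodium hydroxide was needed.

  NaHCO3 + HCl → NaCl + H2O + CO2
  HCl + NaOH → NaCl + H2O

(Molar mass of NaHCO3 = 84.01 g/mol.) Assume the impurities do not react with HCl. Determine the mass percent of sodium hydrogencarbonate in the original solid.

95.40 %

n(HCl) added = 0.05179 × 1.005 = 0.05205 mol
n(NaOH) used in back-titration = 0.03469 × 0.4990 = 0.01731 mol
n(HCl) left over = 0.01731 mol (1:1 ratio)
n(HCl) consumed by analyte = 0.05205 − 0.01731 = 0.03474 mol
n(NaHCO3) = 0.03474 mol (1:1 ratio)
mass of NaHCO3 = 0.03474 × 84.01 = 2.918 g
% NaHCO3 = 2.918 / 3.059 × 100 = 95.40 %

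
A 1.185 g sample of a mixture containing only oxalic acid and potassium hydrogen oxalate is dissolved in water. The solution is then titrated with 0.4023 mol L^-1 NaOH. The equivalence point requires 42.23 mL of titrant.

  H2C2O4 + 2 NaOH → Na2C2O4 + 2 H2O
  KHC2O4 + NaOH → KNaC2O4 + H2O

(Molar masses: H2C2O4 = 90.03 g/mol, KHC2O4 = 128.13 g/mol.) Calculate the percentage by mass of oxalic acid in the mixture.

n(NaOH) = 0.04223 × 0.4023 = 0.01699 mol
Let x = n(H2C2O4), y = n(KHC2O4).
Titrant: 2x + 1y = 0.01699;  mass: 90.03x + 128.13y = 1.185
Solving, x = 5.967 × 10^-3 mol, y = 5.056 × 10^-3 mol
mass of H2C2O4 = 5.967 × 10^-3 × 90.03 = 0.5372 g
% H2C2O4 = 0.5372 / 1.185 × 100 = 45.33 %

45.33 %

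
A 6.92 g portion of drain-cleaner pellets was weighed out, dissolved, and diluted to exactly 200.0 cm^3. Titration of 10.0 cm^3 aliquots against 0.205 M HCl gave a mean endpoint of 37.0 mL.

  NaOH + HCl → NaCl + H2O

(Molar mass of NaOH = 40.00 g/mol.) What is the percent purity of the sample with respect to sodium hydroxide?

n(HCl) per titration = 0.0370 × 0.205 = 7.58 × 10^-3 mol
n(NaOH) in each aliquot = 7.58 × 10^-3 mol (1:1 ratio)
n(NaOH) in the whole flask = 7.58 × 10^-3 × 200.0/10.0 = 0.152 mol
mass of NaOH = 0.152 × 40.00 = 6.07 g
% NaOH = 6.07 / 6.92 × 100 = 87.7 %

87.7 %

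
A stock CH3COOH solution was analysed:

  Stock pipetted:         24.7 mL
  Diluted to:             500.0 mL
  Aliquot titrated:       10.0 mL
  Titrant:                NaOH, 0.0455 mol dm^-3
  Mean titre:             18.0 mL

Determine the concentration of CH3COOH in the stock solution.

CH3COOH + NaOH → CH3COONa + H2O
n(NaOH) = 0.0180 × 0.0455 = 8.19 × 10^-4 mol
n(CH3COOH) in the aliquot = 8.19 × 10^-4 mol (1:1 ratio)
[CH3COOH]_dilute = 8.19 × 10^-4 / 0.0100 = 0.0819 mol/L
Dilution factor = 500.0 / 24.7 = 20.24
[CH3COOH]_stock = 0.0819 × 20.24 = 1.66 mol/L

1.66 mol/L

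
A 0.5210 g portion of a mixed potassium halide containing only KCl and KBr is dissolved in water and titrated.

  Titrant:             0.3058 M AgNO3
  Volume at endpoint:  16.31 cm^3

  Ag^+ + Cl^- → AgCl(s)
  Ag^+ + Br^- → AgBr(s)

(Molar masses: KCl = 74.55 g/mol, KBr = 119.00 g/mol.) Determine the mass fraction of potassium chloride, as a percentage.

n(AgNO3) = 0.01631 × 0.3058 = 4.988 × 10^-3 mol
Let x = n(KCl), y = n(KBr).
Titrant: 1x + 1y = 4.988 × 10^-3;  mass: 74.55x + 119.00y = 0.5210
Solving, x = 1.632 × 10^-3 mol, y = 3.356 × 10^-3 mol
mass of KCl = 1.632 × 10^-3 × 74.55 = 0.1216 g
% KCl = 0.1216 / 0.5210 × 100 = 23.35 %

23.35 %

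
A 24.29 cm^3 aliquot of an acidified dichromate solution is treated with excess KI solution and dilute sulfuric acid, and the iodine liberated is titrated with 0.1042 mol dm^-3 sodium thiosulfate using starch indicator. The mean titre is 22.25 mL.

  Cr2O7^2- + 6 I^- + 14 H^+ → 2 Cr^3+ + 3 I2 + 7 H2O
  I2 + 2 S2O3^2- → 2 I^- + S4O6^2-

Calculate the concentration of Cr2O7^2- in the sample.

0.01591 mol/L

n(S2O3^2-) = 0.02225 × 0.1042 = 2.318 × 10^-3 mol
n(I2) = n(S2O3^2-)/2 = 1.159 × 10^-3 mol
From the 1:3 ratio, n(Cr2O7^2-) in the aliquot = 1/3 × 1.159 × 10^-3 = 3.864 × 10^-4 mol
[Cr2O7^2-] = 3.864 × 10^-4 / 0.02429 = 0.01591 mol/L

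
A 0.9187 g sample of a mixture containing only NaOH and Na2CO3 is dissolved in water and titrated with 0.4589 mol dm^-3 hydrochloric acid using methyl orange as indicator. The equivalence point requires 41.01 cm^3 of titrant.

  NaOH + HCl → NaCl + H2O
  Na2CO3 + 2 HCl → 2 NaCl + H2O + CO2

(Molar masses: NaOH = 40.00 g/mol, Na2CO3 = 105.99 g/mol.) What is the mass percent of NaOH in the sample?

n(HCl) = 0.04101 × 0.4589 = 0.01882 mol
Let x = n(NaOH), y = n(Na2CO3).
Titrant: 1x + 2y = 0.01882;  mass: 40.00x + 105.99y = 0.9187
Solving, x = 6.051 × 10^-3 mol, y = 6.384 × 10^-3 mol
mass of NaOH = 6.051 × 10^-3 × 40.00 = 0.2421 g
% NaOH = 0.2421 / 0.9187 × 100 = 26.35 %

26.35 %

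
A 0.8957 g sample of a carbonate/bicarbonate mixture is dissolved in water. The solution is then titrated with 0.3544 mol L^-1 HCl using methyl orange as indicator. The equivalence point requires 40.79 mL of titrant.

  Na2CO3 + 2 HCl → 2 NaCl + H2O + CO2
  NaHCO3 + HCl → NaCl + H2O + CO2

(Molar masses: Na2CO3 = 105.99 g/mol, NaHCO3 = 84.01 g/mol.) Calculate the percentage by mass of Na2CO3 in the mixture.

60.81 %

n(HCl) = 0.04079 × 0.3544 = 0.01446 mol
Let x = n(Na2CO3), y = n(NaHCO3).
Titrant: 2x + 1y = 0.01446;  mass: 105.99x + 84.01y = 0.8957
Solving, x = 5.139 × 10^-3 mol, y = 4.179 × 10^-3 mol
mass of Na2CO3 = 5.139 × 10^-3 × 105.99 = 0.5446 g
% Na2CO3 = 0.5446 / 0.8957 × 100 = 60.81 %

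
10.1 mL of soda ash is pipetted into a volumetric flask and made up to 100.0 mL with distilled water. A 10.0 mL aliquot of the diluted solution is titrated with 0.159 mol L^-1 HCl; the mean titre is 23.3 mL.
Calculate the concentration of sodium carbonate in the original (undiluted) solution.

Na2CO3 + 2 HCl → 2 NaCl + H2O + CO2
n(HCl) = 0.0233 × 0.159 = 3.70 × 10^-3 mol
From the 1:2 ratio, n(Na2CO3) in the aliquot = 1/2 × 3.70 × 10^-3 = 1.85 × 10^-3 mol
[Na2CO3]_dilute = 1.85 × 10^-3 / 0.0100 = 0.185 mol/L
Dilution factor = 100.0 / 10.1 = 9.901
[Na2CO3]_stock = 0.185 × 9.901 = 1.83 mol/L

1.83 mol/L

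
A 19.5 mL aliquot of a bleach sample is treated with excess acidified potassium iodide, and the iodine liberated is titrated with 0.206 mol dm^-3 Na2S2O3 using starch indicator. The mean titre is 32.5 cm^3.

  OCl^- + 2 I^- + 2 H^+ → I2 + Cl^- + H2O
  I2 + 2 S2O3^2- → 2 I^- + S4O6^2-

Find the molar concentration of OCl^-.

0.172 mol/L

n(S2O3^2-) = 0.0325 × 0.206 = 6.69 × 10^-3 mol
n(I2) = n(S2O3^2-)/2 = 3.35 × 10^-3 mol
n(OCl^-) in the aliquot = 3.35 × 10^-3 mol (1:1 ratio)
[OCl^-] = 3.35 × 10^-3 / 0.0195 = 0.172 mol/L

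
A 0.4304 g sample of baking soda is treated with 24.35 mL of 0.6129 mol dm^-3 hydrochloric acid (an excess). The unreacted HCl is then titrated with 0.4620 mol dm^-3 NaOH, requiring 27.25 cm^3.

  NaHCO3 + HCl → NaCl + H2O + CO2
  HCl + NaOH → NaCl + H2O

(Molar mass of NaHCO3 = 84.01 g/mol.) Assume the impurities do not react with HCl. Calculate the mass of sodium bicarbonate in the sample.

n(HCl) added = 0.02435 × 0.6129 = 0.01492 mol
n(NaOH) used in back-titration = 0.02725 × 0.4620 = 0.01259 mol
n(HCl) left over = 0.01259 mol (1:1 ratio)
n(HCl) consumed by analyte = 0.01492 − 0.01259 = 2.335 × 10^-3 mol
n(NaHCO3) = 2.335 × 10^-3 mol (1:1 ratio)
mass of NaHCO3 = 2.335 × 10^-3 × 84.01 = 0.1961 g

0.1961 g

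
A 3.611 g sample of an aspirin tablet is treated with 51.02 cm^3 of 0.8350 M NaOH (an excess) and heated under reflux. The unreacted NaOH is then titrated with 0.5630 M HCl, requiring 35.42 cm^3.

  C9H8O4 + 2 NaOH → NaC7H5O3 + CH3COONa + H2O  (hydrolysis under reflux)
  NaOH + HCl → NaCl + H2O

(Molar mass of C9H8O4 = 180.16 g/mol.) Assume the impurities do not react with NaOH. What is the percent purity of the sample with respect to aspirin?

n(NaOH) added = 0.05102 × 0.8350 = 0.04260 mol
n(HCl) used in back-titration = 0.03542 × 0.5630 = 0.01994 mol
n(NaOH) left over = 0.01994 mol (1:1 ratio)
n(NaOH) consumed by analyte = 0.04260 − 0.01994 = 0.02266 mol
From the 1:2 ratio, n(C9H8O4) = 1/2 × 0.02266 = 0.01133 mol
mass of C9H8O4 = 0.01133 × 180.16 = 2.041 g
% C9H8O4 = 2.041 / 3.611 × 100 = 56.53 %

56.53 %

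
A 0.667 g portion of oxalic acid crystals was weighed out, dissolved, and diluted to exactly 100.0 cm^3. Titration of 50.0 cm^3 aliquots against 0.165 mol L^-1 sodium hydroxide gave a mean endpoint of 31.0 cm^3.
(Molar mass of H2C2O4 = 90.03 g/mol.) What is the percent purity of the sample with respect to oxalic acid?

H2C2O4 + 2 NaOH → Na2C2O4 + 2 H2O
n(NaOH) per titration = 0.0310 × 0.165 = 5.12 × 10^-3 mol
From the 1:2 ratio, n(H2C2O4) in each aliquot = 1/2 × 5.12 × 10^-3 = 2.56 × 10^-3 mol
n(H2C2O4) in the whole flask = 2.56 × 10^-3 × 100.0/50.0 = 5.12 × 10^-3 mol
mass of H2C2O4 = 5.12 × 10^-3 × 90.03 = 0.461 g
% H2C2O4 = 0.461 / 0.667 × 100 = 69.0 %

69.0 %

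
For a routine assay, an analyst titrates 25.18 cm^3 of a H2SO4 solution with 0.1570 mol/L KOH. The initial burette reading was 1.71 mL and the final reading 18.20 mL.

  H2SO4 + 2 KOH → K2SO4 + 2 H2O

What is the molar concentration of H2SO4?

n(KOH) = 0.01649 L × 0.1570 mol/L = 2.589 × 10^-3 mol
From the 1:2 mole ratio, n(H2SO4) = 1/2 × 2.589 × 10^-3 = 1.294 × 10^-3 mol
[H2SO4] = 1.294 × 10^-3 mol / 0.02518 L = 0.05141 mol/L

0.05141 mol/L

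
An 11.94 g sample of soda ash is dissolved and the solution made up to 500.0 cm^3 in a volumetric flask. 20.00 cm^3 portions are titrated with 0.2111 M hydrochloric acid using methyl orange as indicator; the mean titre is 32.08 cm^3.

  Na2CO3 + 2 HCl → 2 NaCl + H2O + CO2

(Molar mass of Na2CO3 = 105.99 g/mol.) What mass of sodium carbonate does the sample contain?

8.972 g

n(HCl) per titration = 0.03208 × 0.2111 = 6.772 × 10^-3 mol
From the 1:2 ratio, n(Na2CO3) in each aliquot = 1/2 × 6.772 × 10^-3 = 3.386 × 10^-3 mol
n(Na2CO3) in the whole flask = 3.386 × 10^-3 × 500.0/20.00 = 0.08465 mol
mass of Na2CO3 = 0.08465 × 105.99 = 8.972 g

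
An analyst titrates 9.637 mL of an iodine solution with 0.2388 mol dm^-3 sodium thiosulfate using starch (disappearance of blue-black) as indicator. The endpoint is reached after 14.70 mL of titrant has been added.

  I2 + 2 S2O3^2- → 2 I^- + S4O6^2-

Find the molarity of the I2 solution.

n(Na2S2O3) = 0.01470 L × 0.2388 mol/L = 3.510 × 10^-3 mol
From the 1:2 mole ratio, n(I2) = 1/2 × 3.510 × 10^-3 = 1.755 × 10^-3 mol
[I2] = 1.755 × 10^-3 mol / 0.009637 L = 0.1821 mol/L

0.1821 mol/L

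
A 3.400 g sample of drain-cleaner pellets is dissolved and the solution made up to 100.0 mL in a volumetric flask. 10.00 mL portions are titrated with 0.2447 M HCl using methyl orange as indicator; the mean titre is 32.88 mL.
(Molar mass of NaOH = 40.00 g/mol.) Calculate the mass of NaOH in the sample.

NaOH + HCl → NaCl + H2O
n(HCl) per titration = 0.03288 × 0.2447 = 8.046 × 10^-3 mol
n(NaOH) in each aliquot = 8.046 × 10^-3 mol (1:1 ratio)
n(NaOH) in the whole flask = 8.046 × 10^-3 × 100.0/10.00 = 0.08046 mol
mass of NaOH = 0.08046 × 40.00 = 3.218 g

3.218 g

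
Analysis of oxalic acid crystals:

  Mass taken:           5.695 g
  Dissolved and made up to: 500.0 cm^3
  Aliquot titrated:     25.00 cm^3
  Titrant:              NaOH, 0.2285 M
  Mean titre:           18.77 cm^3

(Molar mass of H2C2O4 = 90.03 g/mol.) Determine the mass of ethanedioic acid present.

H2C2O4 + 2 NaOH → Na2C2O4 + 2 H2O
n(NaOH) per titration = 0.01877 × 0.2285 = 4.289 × 10^-3 mol
From the 1:2 ratio, n(H2C2O4) in each aliquot = 1/2 × 4.289 × 10^-3 = 2.144 × 10^-3 mol
n(H2C2O4) in the whole flask = 2.144 × 10^-3 × 500.0/25.00 = 0.04289 mol
mass of H2C2O4 = 0.04289 × 90.03 = 3.861 g

3.861 g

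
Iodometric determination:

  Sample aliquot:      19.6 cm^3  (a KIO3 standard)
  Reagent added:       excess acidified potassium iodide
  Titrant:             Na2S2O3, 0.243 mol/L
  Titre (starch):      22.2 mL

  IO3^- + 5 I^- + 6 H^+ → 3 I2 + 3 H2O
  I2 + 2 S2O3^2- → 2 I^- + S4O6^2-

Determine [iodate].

n(S2O3^2-) = 0.0222 × 0.243 = 5.39 × 10^-3 mol
n(I2) = n(S2O3^2-)/2 = 2.70 × 10^-3 mol
From the 1:3 ratio, n(IO3^-) in the aliquot = 1/3 × 2.70 × 10^-3 = 8.99 × 10^-4 mol
[IO3^-] = 8.99 × 10^-4 / 0.0196 = 0.0459 mol/L

0.0459 mol/L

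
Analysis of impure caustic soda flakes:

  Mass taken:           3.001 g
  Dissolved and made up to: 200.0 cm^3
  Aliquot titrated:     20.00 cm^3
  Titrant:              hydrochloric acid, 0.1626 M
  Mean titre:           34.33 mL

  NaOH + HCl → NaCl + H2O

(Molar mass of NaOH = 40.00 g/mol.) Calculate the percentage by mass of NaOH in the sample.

74.40 %

n(HCl) per titration = 0.03433 × 0.1626 = 5.582 × 10^-3 mol
n(NaOH) in each aliquot = 5.582 × 10^-3 mol (1:1 ratio)
n(NaOH) in the whole flask = 5.582 × 10^-3 × 200.0/20.00 = 0.05582 mol
mass of NaOH = 0.05582 × 40.00 = 2.233 g
% NaOH = 2.233 / 3.001 × 100 = 74.40 %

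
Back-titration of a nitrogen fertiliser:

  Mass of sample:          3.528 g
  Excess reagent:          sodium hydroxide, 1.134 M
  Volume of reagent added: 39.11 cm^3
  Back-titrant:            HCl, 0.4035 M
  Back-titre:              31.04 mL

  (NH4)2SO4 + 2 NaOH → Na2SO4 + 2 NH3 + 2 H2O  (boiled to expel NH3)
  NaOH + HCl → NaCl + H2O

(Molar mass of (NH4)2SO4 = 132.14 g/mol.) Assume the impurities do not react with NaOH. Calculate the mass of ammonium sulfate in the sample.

2.103 g

n(NaOH) added = 0.03911 × 1.134 = 0.04435 mol
n(HCl) used in back-titration = 0.03104 × 0.4035 = 0.01252 mol
n(NaOH) left over = 0.01252 mol (1:1 ratio)
n(NaOH) consumed by analyte = 0.04435 − 0.01252 = 0.03183 mol
From the 1:2 ratio, n((NH4)2SO4) = 1/2 × 0.03183 = 0.01591 mol
mass of (NH4)2SO4 = 0.01591 × 132.14 = 2.103 g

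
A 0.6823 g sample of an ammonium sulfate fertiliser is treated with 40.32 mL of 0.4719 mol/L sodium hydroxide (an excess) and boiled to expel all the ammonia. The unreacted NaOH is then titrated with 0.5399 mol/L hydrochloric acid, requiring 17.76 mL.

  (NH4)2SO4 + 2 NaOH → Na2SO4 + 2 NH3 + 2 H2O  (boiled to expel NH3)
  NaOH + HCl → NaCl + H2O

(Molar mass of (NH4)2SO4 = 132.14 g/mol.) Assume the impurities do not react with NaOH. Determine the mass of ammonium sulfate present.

n(NaOH) added = 0.04032 × 0.4719 = 0.01903 mol
n(HCl) used in back-titration = 0.01776 × 0.5399 = 9.589 × 10^-3 mol
n(NaOH) left over = 9.589 × 10^-3 mol (1:1 ratio)
n(NaOH) consumed by analyte = 0.01903 − 9.589 × 10^-3 = 9.438 × 10^-3 mol
From the 1:2 ratio, n((NH4)2SO4) = 1/2 × 9.438 × 10^-3 = 4.719 × 10^-3 mol
mass of (NH4)2SO4 = 4.719 × 10^-3 × 132.14 = 0.6236 g

0.6236 g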